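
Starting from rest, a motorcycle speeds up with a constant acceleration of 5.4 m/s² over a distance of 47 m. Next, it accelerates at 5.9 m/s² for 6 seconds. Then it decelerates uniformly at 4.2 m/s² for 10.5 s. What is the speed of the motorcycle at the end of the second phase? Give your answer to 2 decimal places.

57.93 m/s

Phase 1 (accelerating): v₀ = 0 m/s, a = 5.4 m/s².
v² = v₀² + 2aΔx = 0² + 2·5.4·47 = 508 → v = 22.5 m/s
t = (v − v₀)/a = (22.5 − 0)/5.4 = 4.17 s

Phase 2 (accelerating): v₀ = 22.5 m/s, a = 5.9 m/s².
v = v₀ + at = 22.5 + (5.9)(6) = 57.9 m/s
Δx = v₀t + ½at² = 22.5·6 + 0.5·5.9·6² = 241 m
Speed at end of phase 2 = 57.9 m/s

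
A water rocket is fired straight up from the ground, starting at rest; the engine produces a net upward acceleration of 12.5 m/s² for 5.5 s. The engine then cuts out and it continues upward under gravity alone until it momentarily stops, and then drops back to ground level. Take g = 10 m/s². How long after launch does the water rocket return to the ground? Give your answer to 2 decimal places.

Phase 1 (powered ascent): v₀ = 0 m/s, a = 12.5 m/s².
v = v₀ + at = 0 + (12.5)(5.5) = 68.8 m/s
Δx = v₀t + ½at² = 0·5.5 + 0.5·12.5·5.5² = 189 m

Phase 2 (coasting upward): v₀ = 68.8 m/s, a = -10 m/s².
v = v₀ + at → t = (0 − 68.8) / -10 = 6.88 s
v² = v₀² + 2aΔx → Δx = (0² − 68.8²)/(2·-10) = 236 m

Phase 3 (free fall): v₀ = 0 m/s, a = -10 m/s².
Falls 425 m from rest: t = √(2·425/10) = 9.22 s; v = g·t = 92.2 m/s.
Total time = 5.50 + 6.88 + 9.22 = 21.6 s

21.60 s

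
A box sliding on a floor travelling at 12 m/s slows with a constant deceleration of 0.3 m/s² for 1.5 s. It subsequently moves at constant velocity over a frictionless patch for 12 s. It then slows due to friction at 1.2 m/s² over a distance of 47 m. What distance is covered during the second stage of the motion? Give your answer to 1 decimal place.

Phase 1 (decelerating): v₀ = 12.0 m/s, a = -0.3 m/s².
v = v₀ + at = 12.0 + (-0.3)(1.5) = 11.6 m/s
Δx = v₀t + ½at² = 12.0·1.5 + 0.5·-0.3·1.5² = 17.7 m

Phase 2 (constant speed): v₀ = 11.6 m/s, a = 0 m/s².
v = v₀ + at = 11.6 + (0)(12) = 11.6 m/s
Δx = v₀t + ½at² = 11.6·12 + 0.5·0·12² = 139 m
Distance in phase 2 = 139 m

138.6 m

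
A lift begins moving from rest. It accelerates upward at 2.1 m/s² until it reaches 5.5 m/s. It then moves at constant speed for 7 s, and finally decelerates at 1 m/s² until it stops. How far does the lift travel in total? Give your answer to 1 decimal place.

60.8 m

Phase 1 (accelerating): v₀ = 0 m/s, a = 2.1 m/s².
v = v₀ + at → t = (5.5 − 0) / 2.1 = 2.62 s
v² = v₀² + 2aΔx → Δx = (5.5² − 0²)/(2·2.1) = 7.20 m

Phase 2 (constant speed): v₀ = 5.50 m/s, a = 0 m/s².
v = v₀ + at = 5.50 + (0)(7) = 5.50 m/s
Δx = v₀t + ½at² = 5.50·7 + 0.5·0·7² = 38.5 m

Phase 3 (decelerating): v₀ = 5.50 m/s, a = -1 m/s².
v = v₀ + at → t = (0 − 5.50) / -1 = 5.50 s
v² = v₀² + 2aΔx → Δx = (0² − 5.50²)/(2·-1) = 15.1 m
Total distance = 7.20 + 38.5 + 15.1 = 60.8 m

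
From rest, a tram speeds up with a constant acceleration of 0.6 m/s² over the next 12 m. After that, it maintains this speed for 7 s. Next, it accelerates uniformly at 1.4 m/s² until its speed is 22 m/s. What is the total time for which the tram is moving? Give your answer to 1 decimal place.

26.3 s

Phase 1 (accelerating): v₀ = 0 m/s, a = 0.6 m/s².
v² = v₀² + 2aΔx = 0² + 2·0.6·12 = 14.4 → v = 3.79 m/s
t = (v − v₀)/a = (3.79 − 0)/0.6 = 6.32 s

Phase 2 (constant speed): v₀ = 3.79 m/s, a = 0 m/s².
v = v₀ + at = 3.79 + (0)(7) = 3.79 m/s
Δx = v₀t + ½at² = 3.79·7 + 0.5·0·7² = 26.6 m

Phase 3 (accelerating): v₀ = 3.79 m/s, a = 1.4 m/s².
v = v₀ + at → t = (22 − 3.79) / 1.4 = 13.0 s
v² = v₀² + 2aΔx → Δx = (22² − 3.79²)/(2·1.4) = 168 m
Total time = 6.32 + 7.00 + 13.0 = 26.3 s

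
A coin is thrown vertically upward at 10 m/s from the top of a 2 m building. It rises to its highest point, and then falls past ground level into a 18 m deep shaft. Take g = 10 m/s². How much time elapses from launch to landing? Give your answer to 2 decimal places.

Phase 1 (rising): v₀ = 10.0 m/s, a = -10 m/s².
v = v₀ + at → t = (0 − 10.0) / -10 = 1.00 s
v² = v₀² + 2aΔx → Δx = (0² − 10.0²)/(2·-10) = 5.00 m

Phase 2 (falling): v₀ = 0 m/s, a = -10 m/s².
Falls 25.0 m from rest: t = √(2·25.0/10) = 2.24 s; v = g·t = 22.4 m/s.
Total time = 1.00 + 2.24 = 3.24 s

3.24 s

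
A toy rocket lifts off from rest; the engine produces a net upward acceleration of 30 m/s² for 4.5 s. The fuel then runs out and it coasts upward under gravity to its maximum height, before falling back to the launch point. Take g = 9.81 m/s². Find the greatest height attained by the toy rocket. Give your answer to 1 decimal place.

1232.6 m

Phase 1 (powered ascent): v₀ = 0 m/s, a = 30 m/s².
v = v₀ + at = 0 + (30)(4.5) = 135 m/s
Δx = v₀t + ½at² = 0·4.5 + 0.5·30·4.5² = 304 m

Phase 2 (coasting upward): v₀ = 135 m/s, a = -9.81 m/s².
v = v₀ + at → t = (0 − 135) / -9.81 = 13.8 s
v² = v₀² + 2aΔx → Δx = (0² − 135²)/(2·-9.81) = 929 m
Maximum height = 304 + 929 = 1230 m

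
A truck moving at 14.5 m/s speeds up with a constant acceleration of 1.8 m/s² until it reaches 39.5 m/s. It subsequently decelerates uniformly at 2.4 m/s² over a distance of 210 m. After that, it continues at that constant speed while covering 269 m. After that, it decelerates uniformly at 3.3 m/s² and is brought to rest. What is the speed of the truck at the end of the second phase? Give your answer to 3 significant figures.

Phase 1 (accelerating): v₀ = 14.5 m/s, a = 1.8 m/s².
v = v₀ + at → t = (39.5 − 14.5) / 1.8 = 13.9 s
v² = v₀² + 2aΔx → Δx = (39.5² − 14.5²)/(2·1.8) = 375 m

Phase 2 (decelerating): v₀ = 39.5 m/s, a = -2.4 m/s².
v² = v₀² + 2aΔx = 39.5² + 2·-2.4·210 = 552 → v = 23.5 m/s
t = (v − v₀)/a = (23.5 − 39.5)/-2.4 = 6.67 s
Speed at end of phase 2 = 23.5 m/s

23.5 m/s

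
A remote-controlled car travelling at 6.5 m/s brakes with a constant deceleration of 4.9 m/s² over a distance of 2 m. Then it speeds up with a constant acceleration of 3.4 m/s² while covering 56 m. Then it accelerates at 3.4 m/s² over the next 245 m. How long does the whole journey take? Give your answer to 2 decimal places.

12.34 s

Phase 1 (decelerating): v₀ = 6.50 m/s, a = -4.9 m/s².
v² = v₀² + 2aΔx = 6.50² + 2·-4.9·2 = 22.6 → v = 4.76 m/s
t = (v − v₀)/a = (4.76 − 6.50)/-4.9 = 0.355 s

Phase 2 (accelerating): v₀ = 4.76 m/s, a = 3.4 m/s².
v² = v₀² + 2aΔx = 4.76² + 2·3.4·56 = 403 → v = 20.1 m/s
t = (v − v₀)/a = (20.1 − 4.76)/3.4 = 4.51 s

Phase 3 (accelerating): v₀ = 20.1 m/s, a = 3.4 m/s².
v² = v₀² + 2aΔx = 20.1² + 2·3.4·245 = 2070 → v = 45.5 m/s
t = (v − v₀)/a = (45.5 − 20.1)/3.4 = 7.47 s
Total time = 0.355 + 4.51 + 7.47 = 12.3 s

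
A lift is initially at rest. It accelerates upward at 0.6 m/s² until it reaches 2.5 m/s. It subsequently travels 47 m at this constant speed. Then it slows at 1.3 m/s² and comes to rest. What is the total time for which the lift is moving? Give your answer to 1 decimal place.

24.9 s

Phase 1 (accelerating): v₀ = 0 m/s, a = 0.6 m/s².
v = v₀ + at → t = (2.5 − 0) / 0.6 = 4.17 s
v² = v₀² + 2aΔx → Δx = (2.5² − 0²)/(2·0.6) = 5.21 m

Phase 2 (constant speed): v₀ = 2.50 m/s, a = 0 m/s².
Constant speed: t = d/v = 47/2.50 = 18.8 s

Phase 3 (decelerating): v₀ = 2.50 m/s, a = -1.3 m/s².
v = v₀ + at → t = (0 − 2.50) / -1.3 = 1.92 s
v² = v₀² + 2aΔx → Δx = (0² − 2.50²)/(2·-1.3) = 2.40 m
Total time = 4.17 + 18.8 + 1.92 = 24.9 s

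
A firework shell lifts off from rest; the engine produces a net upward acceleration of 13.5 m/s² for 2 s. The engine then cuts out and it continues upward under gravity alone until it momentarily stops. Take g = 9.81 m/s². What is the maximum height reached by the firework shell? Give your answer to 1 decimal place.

64.2 m

Phase 1 (powered ascent): v₀ = 0 m/s, a = 13.5 m/s².
v = v₀ + at = 0 + (13.5)(2) = 27.0 m/s
Δx = v₀t + ½at² = 0·2 + 0.5·13.5·2² = 27.0 m

Phase 2 (coasting upward): v₀ = 27.0 m/s, a = -9.81 m/s².
v = v₀ + at → t = (0 − 27.0) / -9.81 = 2.75 s
v² = v₀² + 2aΔx → Δx = (0² − 27.0²)/(2·-9.81) = 37.2 m
Maximum height = 27.0 + 37.2 = 64.2 m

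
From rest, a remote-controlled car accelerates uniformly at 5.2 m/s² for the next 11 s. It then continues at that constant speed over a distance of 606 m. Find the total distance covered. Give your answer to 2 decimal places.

920.60 m

Phase 1 (accelerating): v₀ = 0 m/s, a = 5.2 m/s².
v = v₀ + at = 0 + (5.2)(11) = 57.2 m/s
Δx = v₀t + ½at² = 0·11 + 0.5·5.2·11² = 315 m

Phase 2 (constant speed): v₀ = 57.2 m/s, a = 0 m/s².
Constant speed: t = d/v = 606/57.2 = 10.6 s
Total distance = 315 + 606 = 921 m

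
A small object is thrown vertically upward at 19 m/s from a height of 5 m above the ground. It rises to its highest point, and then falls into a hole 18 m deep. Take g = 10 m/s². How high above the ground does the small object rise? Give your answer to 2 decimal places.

Phase 1 (rising): v₀ = 19.0 m/s, a = -10 m/s².
v = v₀ + at → t = (0 − 19.0) / -10 = 1.90 s
v² = v₀² + 2aΔx → Δx = (0² − 19.0²)/(2·-10) = 18.1 m
Maximum height = 5 + 18.1 = 23.1 m

23.05 m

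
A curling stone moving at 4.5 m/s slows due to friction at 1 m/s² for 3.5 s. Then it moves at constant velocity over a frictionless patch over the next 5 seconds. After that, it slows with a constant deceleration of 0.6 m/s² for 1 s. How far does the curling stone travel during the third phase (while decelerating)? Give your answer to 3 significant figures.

0.700 m

Phase 1 (decelerating): v₀ = 4.50 m/s, a = -1 m/s².
v = v₀ + at = 4.50 + (-1)(3.5) = 1.00 m/s
Δx = v₀t + ½at² = 4.50·3.5 + 0.5·-1·3.5² = 9.62 m

Phase 2 (constant speed): v₀ = 1.00 m/s, a = 0 m/s².
v = v₀ + at = 1.00 + (0)(5) = 1.00 m/s
Δx = v₀t + ½at² = 1.00·5 + 0.5·0·5² = 5.00 m

Phase 3 (decelerating): v₀ = 1.00 m/s, a = -0.6 m/s².
v = v₀ + at = 1.00 + (-0.6)(1) = 0.400 m/s
Δx = v₀t + ½at² = 1.00·1 + 0.5·-0.6·1² = 0.700 m
Distance in phase 3 = 0.700 m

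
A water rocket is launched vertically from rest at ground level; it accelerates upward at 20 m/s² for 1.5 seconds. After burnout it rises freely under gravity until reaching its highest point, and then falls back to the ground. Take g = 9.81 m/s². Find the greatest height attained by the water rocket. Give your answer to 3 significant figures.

Phase 1 (powered ascent): v₀ = 0 m/s, a = 20 m/s².
v = v₀ + at = 0 + (20)(1.5) = 30.0 m/s
Δx = v₀t + ½at² = 0·1.5 + 0.5·20·1.5² = 22.5 m

Phase 2 (coasting upward): v₀ = 30.0 m/s, a = -9.81 m/s².
v = v₀ + at → t = (0 − 30.0) / -9.81 = 3.06 s
v² = v₀² + 2aΔx → Δx = (0² − 30.0²)/(2·-9.81) = 45.9 m
Maximum height = 22.5 + 45.9 = 68.4 m

68.4 m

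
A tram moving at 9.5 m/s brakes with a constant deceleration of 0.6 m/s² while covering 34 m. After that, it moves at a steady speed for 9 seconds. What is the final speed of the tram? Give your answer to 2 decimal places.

7.03 m/s

Phase 1 (decelerating): v₀ = 9.50 m/s, a = -0.6 m/s².
v² = v₀² + 2aΔx = 9.50² + 2·-0.6·34 = 49.5 → v = 7.03 m/s
t = (v − v₀)/a = (7.03 − 9.50)/-0.6 = 4.11 s

Phase 2 (constant speed): v₀ = 7.03 m/s, a = 0 m/s².
v = v₀ + at = 7.03 + (0)(9) = 7.03 m/s
Δx = v₀t + ½at² = 7.03·9 + 0.5·0·9² = 63.3 m
Final speed = 7.03 m/s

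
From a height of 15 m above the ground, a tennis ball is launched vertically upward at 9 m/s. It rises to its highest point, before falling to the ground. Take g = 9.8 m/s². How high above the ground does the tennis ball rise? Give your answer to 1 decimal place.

Phase 1 (rising): v₀ = 9.00 m/s, a = -9.8 m/s².
v = v₀ + at → t = (0 − 9.00) / -9.8 = 0.918 s
v² = v₀² + 2aΔx → Δx = (0² − 9.00²)/(2·-9.8) = 4.13 m
Maximum height = 15 + 4.13 = 19.1 m

19.1 m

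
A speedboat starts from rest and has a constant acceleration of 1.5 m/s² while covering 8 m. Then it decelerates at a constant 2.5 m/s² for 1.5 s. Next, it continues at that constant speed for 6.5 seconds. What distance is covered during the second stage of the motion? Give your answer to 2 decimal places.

Phase 1 (accelerating): v₀ = 0 m/s, a = 1.5 m/s².
v² = v₀² + 2aΔx = 0² + 2·1.5·8 = 24.0 → v = 4.90 m/s
t = (v − v₀)/a = (4.90 − 0)/1.5 = 3.27 s

Phase 2 (decelerating): v₀ = 4.90 m/s, a = -2.5 m/s².
v = v₀ + at = 4.90 + (-2.5)(1.5) = 1.15 m/s
Δx = v₀t + ½at² = 4.90·1.5 + 0.5·-2.5·1.5² = 4.54 m
Distance in phase 2 = 4.54 m

4.54 m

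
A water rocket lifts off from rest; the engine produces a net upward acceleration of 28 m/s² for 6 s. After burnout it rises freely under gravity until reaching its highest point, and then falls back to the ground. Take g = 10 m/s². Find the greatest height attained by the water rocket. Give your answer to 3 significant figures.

Phase 1 (powered ascent): v₀ = 0 m/s, a = 28 m/s².
v = v₀ + at = 0 + (28)(6) = 168 m/s
Δx = v₀t + ½at² = 0·6 + 0.5·28·6² = 504 m

Phase 2 (coasting upward): v₀ = 168 m/s, a = -10 m/s².
v = v₀ + at → t = (0 − 168) / -10 = 16.8 s
v² = v₀² + 2aΔx → Δx = (0² − 168²)/(2·-10) = 1410 m
Maximum height = 504 + 1410 = 1920 m

1920 m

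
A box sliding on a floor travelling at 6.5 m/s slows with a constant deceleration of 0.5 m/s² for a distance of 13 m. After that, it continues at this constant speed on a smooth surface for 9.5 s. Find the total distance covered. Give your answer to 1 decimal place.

Phase 1 (decelerating): v₀ = 6.50 m/s, a = -0.5 m/s².
v² = v₀² + 2aΔx = 6.50² + 2·-0.5·13 = 29.2 → v = 5.41 m/s
t = (v − v₀)/a = (5.41 − 6.50)/-0.5 = 2.18 s

Phase 2 (constant speed): v₀ = 5.41 m/s, a = 0 m/s².
v = v₀ + at = 5.41 + (0)(9.5) = 5.41 m/s
Δx = v₀t + ½at² = 5.41·9.5 + 0.5·0·9.5² = 51.4 m
Total distance = 13.0 + 51.4 = 64.4 m

64.4 m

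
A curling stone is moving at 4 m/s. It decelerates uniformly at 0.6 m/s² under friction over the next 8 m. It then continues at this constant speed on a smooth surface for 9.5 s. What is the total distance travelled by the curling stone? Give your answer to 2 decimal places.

Phase 1 (decelerating): v₀ = 4.00 m/s, a = -0.6 m/s².
v² = v₀² + 2aΔx = 4.00² + 2·-0.6·8 = 6.40 → v = 2.53 m/s
t = (v − v₀)/a = (2.53 − 4.00)/-0.6 = 2.45 s

Phase 2 (constant speed): v₀ = 2.53 m/s, a = 0 m/s².
v = v₀ + at = 2.53 + (0)(9.5) = 2.53 m/s
Δx = v₀t + ½at² = 2.53·9.5 + 0.5·0·9.5² = 24.0 m
Total distance = 8.00 + 24.0 = 32.0 m

32.03 m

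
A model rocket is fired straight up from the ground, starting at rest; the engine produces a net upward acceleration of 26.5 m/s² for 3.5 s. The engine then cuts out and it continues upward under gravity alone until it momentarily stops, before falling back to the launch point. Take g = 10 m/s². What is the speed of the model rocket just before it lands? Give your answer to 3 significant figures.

109 m/s

Phase 1 (powered ascent): v₀ = 0 m/s, a = 26.5 m/s².
v = v₀ + at = 0 + (26.5)(3.5) = 92.8 m/s
Δx = v₀t + ½at² = 0·3.5 + 0.5·26.5·3.5² = 162 m

Phase 2 (coasting upward): v₀ = 92.8 m/s, a = -10 m/s².
v = v₀ + at → t = (0 − 92.8) / -10 = 9.28 s
v² = v₀² + 2aΔx → Δx = (0² − 92.8²)/(2·-10) = 430 m

Phase 3 (free fall): v₀ = 0 m/s, a = -10 m/s².
Falls 592 m from rest: t = √(2·592/10) = 10.9 s; v = g·t = 109 m/s.
Impact speed = 109 m/s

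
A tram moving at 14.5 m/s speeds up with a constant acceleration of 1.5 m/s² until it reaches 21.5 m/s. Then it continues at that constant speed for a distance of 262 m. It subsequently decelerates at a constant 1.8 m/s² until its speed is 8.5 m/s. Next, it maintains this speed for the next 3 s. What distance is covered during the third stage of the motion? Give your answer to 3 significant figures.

108 m

Phase 1 (accelerating): v₀ = 14.5 m/s, a = 1.5 m/s².
v = v₀ + at → t = (21.5 − 14.5) / 1.5 = 4.67 s
v² = v₀² + 2aΔx → Δx = (21.5² − 14.5²)/(2·1.5) = 84.0 m

Phase 2 (constant speed): v₀ = 21.5 m/s, a = 0 m/s².
Constant speed: t = d/v = 262/21.5 = 12.2 s

Phase 3 (decelerating): v₀ = 21.5 m/s, a = -1.8 m/s².
v = v₀ + at → t = (8.5 − 21.5) / -1.8 = 7.22 s
v² = v₀² + 2aΔx → Δx = (8.5² − 21.5²)/(2·-1.8) = 108 m
Distance in phase 3 = 108 m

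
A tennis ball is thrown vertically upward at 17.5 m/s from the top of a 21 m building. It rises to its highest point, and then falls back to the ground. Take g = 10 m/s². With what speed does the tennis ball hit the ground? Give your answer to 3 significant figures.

Phase 1 (rising): v₀ = 17.5 m/s, a = -10 m/s².
v = v₀ + at → t = (0 − 17.5) / -10 = 1.75 s
v² = v₀² + 2aΔx → Δx = (0² − 17.5²)/(2·-10) = 15.3 m

Phase 2 (falling): v₀ = 0 m/s, a = -10 m/s².
Falls 36.3 m from rest: t = √(2·36.3/10) = 2.69 s; v = g·t = 26.9 m/s.
Final speed = 26.9 m/s

26.9 m/s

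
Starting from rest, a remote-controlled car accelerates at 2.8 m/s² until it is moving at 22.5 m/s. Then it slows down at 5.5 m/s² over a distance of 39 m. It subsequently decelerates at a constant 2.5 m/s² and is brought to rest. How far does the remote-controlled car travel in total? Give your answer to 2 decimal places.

144.85 m

Phase 1 (accelerating): v₀ = 0 m/s, a = 2.8 m/s².
v = v₀ + at → t = (22.5 − 0) / 2.8 = 8.04 s
v² = v₀² + 2aΔx → Δx = (22.5² − 0²)/(2·2.8) = 90.4 m

Phase 2 (decelerating): v₀ = 22.5 m/s, a = -5.5 m/s².
v² = v₀² + 2aΔx = 22.5² + 2·-5.5·39 = 77.2 → v = 8.79 m/s
t = (v − v₀)/a = (8.79 − 22.5)/-5.5 = 2.49 s

Phase 3 (decelerating): v₀ = 8.79 m/s, a = -2.5 m/s².
v = v₀ + at → t = (0 − 8.79) / -2.5 = 3.52 s
v² = v₀² + 2aΔx → Δx = (0² − 8.79²)/(2·-2.5) = 15.5 m
Total distance = 90.4 + 39.0 + 15.5 = 145 m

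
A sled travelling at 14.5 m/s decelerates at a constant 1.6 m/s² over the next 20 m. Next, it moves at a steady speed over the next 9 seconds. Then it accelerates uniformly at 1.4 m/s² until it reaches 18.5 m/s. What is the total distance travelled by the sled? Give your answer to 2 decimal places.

198.84 m

Phase 1 (decelerating): v₀ = 14.5 m/s, a = -1.6 m/s².
v² = v₀² + 2aΔx = 14.5² + 2·-1.6·20 = 146 → v = 12.1 m/s
t = (v − v₀)/a = (12.1 − 14.5)/-1.6 = 1.50 s

Phase 2 (constant speed): v₀ = 12.1 m/s, a = 0 m/s².
v = v₀ + at = 12.1 + (0)(9) = 12.1 m/s
Δx = v₀t + ½at² = 12.1·9 + 0.5·0·9² = 109 m

Phase 3 (accelerating): v₀ = 12.1 m/s, a = 1.4 m/s².
v = v₀ + at → t = (18.5 − 12.1) / 1.4 = 4.58 s
v² = v₀² + 2aΔx → Δx = (18.5² − 12.1²)/(2·1.4) = 70.0 m
Total distance = 20.0 + 109 + 70.0 = 199 m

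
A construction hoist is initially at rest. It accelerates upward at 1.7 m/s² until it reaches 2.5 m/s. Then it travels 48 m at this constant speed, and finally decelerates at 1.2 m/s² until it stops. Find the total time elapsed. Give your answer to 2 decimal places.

22.75 s

Phase 1 (accelerating): v₀ = 0 m/s, a = 1.7 m/s².
v = v₀ + at → t = (2.5 − 0) / 1.7 = 1.47 s
v² = v₀² + 2aΔx → Δx = (2.5² − 0²)/(2·1.7) = 1.84 m

Phase 2 (constant speed): v₀ = 2.50 m/s, a = 0 m/s².
Constant speed: t = d/v = 48/2.50 = 19.2 s

Phase 3 (decelerating): v₀ = 2.50 m/s, a = -1.2 m/s².
v = v₀ + at → t = (0 − 2.50) / -1.2 = 2.08 s
v² = v₀² + 2aΔx → Δx = (0² − 2.50²)/(2·-1.2) = 2.60 m
Total time = 1.47 + 19.2 + 2.08 = 22.8 s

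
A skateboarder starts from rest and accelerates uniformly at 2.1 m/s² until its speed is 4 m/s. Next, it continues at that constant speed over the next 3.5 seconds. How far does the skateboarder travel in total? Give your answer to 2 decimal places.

Phase 1 (accelerating): v₀ = 0 m/s, a = 2.1 m/s².
v = v₀ + at → t = (4 − 0) / 2.1 = 1.90 s
v² = v₀² + 2aΔx → Δx = (4² − 0²)/(2·2.1) = 3.81 m

Phase 2 (constant speed): v₀ = 4.00 m/s, a = 0 m/s².
v = v₀ + at = 4.00 + (0)(3.5) = 4.00 m/s
Δx = v₀t + ½at² = 4.00·3.5 + 0.5·0·3.5² = 14.0 m
Total distance = 3.81 + 14.0 = 17.8 m

17.81 m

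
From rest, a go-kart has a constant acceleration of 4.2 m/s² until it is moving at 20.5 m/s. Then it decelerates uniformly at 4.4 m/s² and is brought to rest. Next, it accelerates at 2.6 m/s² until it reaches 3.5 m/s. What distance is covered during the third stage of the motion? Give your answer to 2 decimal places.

Phase 1 (accelerating): v₀ = 0 m/s, a = 4.2 m/s².
v = v₀ + at → t = (20.5 − 0) / 4.2 = 4.88 s
v² = v₀² + 2aΔx → Δx = (20.5² − 0²)/(2·4.2) = 50.0 m

Phase 2 (decelerating): v₀ = 20.5 m/s, a = -4.4 m/s².
v = v₀ + at → t = (0 − 20.5) / -4.4 = 4.66 s
v² = v₀² + 2aΔx → Δx = (0² − 20.5²)/(2·-4.4) = 47.8 m

Phase 3 (accelerating): v₀ = 0 m/s, a = 2.6 m/s².
v = v₀ + at → t = (3.5 − 0) / 2.6 = 1.35 s
v² = v₀² + 2aΔx → Δx = (3.5² − 0²)/(2·2.6) = 2.36 m
Distance in phase 3 = 2.36 m

2.36 m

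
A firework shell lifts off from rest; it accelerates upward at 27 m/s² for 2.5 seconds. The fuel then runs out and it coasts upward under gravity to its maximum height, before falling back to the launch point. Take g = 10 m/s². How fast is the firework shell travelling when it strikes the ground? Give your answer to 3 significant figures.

Phase 1 (powered ascent): v₀ = 0 m/s, a = 27 m/s².
v = v₀ + at = 0 + (27)(2.5) = 67.5 m/s
Δx = v₀t + ½at² = 0·2.5 + 0.5·27·2.5² = 84.4 m

Phase 2 (coasting upward): v₀ = 67.5 m/s, a = -10 m/s².
v = v₀ + at → t = (0 − 67.5) / -10 = 6.75 s
v² = v₀² + 2aΔx → Δx = (0² − 67.5²)/(2·-10) = 228 m

Phase 3 (free fall): v₀ = 0 m/s, a = -10 m/s².
Falls 312 m from rest: t = √(2·312/10) = 7.90 s; v = g·t = 79.0 m/s.
Impact speed = 79.0 m/s

79.0 m/s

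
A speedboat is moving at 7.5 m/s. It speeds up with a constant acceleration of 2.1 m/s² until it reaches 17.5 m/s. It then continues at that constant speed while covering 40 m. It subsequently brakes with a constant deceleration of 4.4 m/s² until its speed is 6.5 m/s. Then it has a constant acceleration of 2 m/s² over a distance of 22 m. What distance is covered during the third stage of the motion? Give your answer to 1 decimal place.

Phase 1 (accelerating): v₀ = 7.50 m/s, a = 2.1 m/s².
v = v₀ + at → t = (17.5 − 7.50) / 2.1 = 4.76 s
v² = v₀² + 2aΔx → Δx = (17.5² − 7.50²)/(2·2.1) = 59.5 m

Phase 2 (constant speed): v₀ = 17.5 m/s, a = 0 m/s².
Constant speed: t = d/v = 40/17.5 = 2.29 s

Phase 3 (decelerating): v₀ = 17.5 m/s, a = -4.4 m/s².
v = v₀ + at → t = (6.5 − 17.5) / -4.4 = 2.50 s
v² = v₀² + 2aΔx → Δx = (6.5² − 17.5²)/(2·-4.4) = 30.0 m
Distance in phase 3 = 30.0 m

30.0 m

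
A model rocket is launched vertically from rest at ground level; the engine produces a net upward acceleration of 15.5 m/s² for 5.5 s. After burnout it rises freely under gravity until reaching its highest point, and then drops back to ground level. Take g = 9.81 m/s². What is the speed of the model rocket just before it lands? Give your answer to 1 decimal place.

Phase 1 (powered ascent): v₀ = 0 m/s, a = 15.5 m/s².
v = v₀ + at = 0 + (15.5)(5.5) = 85.2 m/s
Δx = v₀t + ½at² = 0·5.5 + 0.5·15.5·5.5² = 234 m

Phase 2 (coasting upward): v₀ = 85.2 m/s, a = -9.81 m/s².
v = v₀ + at → t = (0 − 85.2) / -9.81 = 8.69 s
v² = v₀² + 2aΔx → Δx = (0² − 85.2²)/(2·-9.81) = 370 m

Phase 3 (free fall): v₀ = 0 m/s, a = -9.81 m/s².
Falls 605 m from rest: t = √(2·605/9.81) = 11.1 s; v = g·t = 109 m/s.
Impact speed = 109 m/s

108.9 m/s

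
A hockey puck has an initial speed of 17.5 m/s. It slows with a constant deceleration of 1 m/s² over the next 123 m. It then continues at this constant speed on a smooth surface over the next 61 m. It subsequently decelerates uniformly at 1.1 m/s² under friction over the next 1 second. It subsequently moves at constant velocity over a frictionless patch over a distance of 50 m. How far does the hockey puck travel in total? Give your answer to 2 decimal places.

Phase 1 (decelerating): v₀ = 17.5 m/s, a = -1 m/s².
v² = v₀² + 2aΔx = 17.5² + 2·-1·123 = 60.2 → v = 7.76 m/s
t = (v − v₀)/a = (7.76 − 17.5)/-1 = 9.74 s

Phase 2 (constant speed): v₀ = 7.76 m/s, a = 0 m/s².
Constant speed: t = d/v = 61/7.76 = 7.86 s

Phase 3 (decelerating): v₀ = 7.76 m/s, a = -1.1 m/s².
v = v₀ + at = 7.76 + (-1.1)(1) = 6.66 m/s
Δx = v₀t + ½at² = 7.76·1 + 0.5·-1.1·1² = 7.21 m

Phase 4 (constant speed): v₀ = 6.66 m/s, a = 0 m/s².
Constant speed: t = d/v = 50/6.66 = 7.51 s
Total distance = 123 + 61.0 + 7.21 + 50.0 = 241 m

241.21 m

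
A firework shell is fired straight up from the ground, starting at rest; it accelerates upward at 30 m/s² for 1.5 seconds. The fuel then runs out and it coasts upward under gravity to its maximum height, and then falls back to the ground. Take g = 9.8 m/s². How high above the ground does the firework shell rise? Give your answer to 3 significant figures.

Phase 1 (powered ascent): v₀ = 0 m/s, a = 30 m/s².
v = v₀ + at = 0 + (30)(1.5) = 45.0 m/s
Δx = v₀t + ½at² = 0·1.5 + 0.5·30·1.5² = 33.8 m

Phase 2 (coasting upward): v₀ = 45.0 m/s, a = -9.8 m/s².
v = v₀ + at → t = (0 − 45.0) / -9.8 = 4.59 s
v² = v₀² + 2aΔx → Δx = (0² − 45.0²)/(2·-9.8) = 103 m
Maximum height = 33.8 + 103 = 137 m

137 m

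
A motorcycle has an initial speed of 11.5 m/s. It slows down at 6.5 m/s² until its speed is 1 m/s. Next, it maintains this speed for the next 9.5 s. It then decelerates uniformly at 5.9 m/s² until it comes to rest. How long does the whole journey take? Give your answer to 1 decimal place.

Phase 1 (decelerating): v₀ = 11.5 m/s, a = -6.5 m/s².
v = v₀ + at → t = (1 − 11.5) / -6.5 = 1.62 s
v² = v₀² + 2aΔx → Δx = (1² − 11.5²)/(2·-6.5) = 10.1 m

Phase 2 (constant speed): v₀ = 1.00 m/s, a = 0 m/s².
v = v₀ + at = 1.00 + (0)(9.5) = 1.00 m/s
Δx = v₀t + ½at² = 1.00·9.5 + 0.5·0·9.5² = 9.50 m

Phase 3 (decelerating): v₀ = 1.00 m/s, a = -5.9 m/s².
v = v₀ + at → t = (0 − 1.00) / -5.9 = 0.169 s
v² = v₀² + 2aΔx → Δx = (0² − 1.00²)/(2·-5.9) = 0.0847 m
Total time = 1.62 + 9.50 + 0.169 = 11.3 s

11.3 s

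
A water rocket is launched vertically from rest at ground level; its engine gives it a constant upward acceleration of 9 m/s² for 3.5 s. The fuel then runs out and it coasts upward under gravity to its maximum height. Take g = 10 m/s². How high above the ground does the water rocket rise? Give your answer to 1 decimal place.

104.7 m

Phase 1 (powered ascent): v₀ = 0 m/s, a = 9 m/s².
v = v₀ + at = 0 + (9)(3.5) = 31.5 m/s
Δx = v₀t + ½at² = 0·3.5 + 0.5·9·3.5² = 55.1 m

Phase 2 (coasting upward): v₀ = 31.5 m/s, a = -10 m/s².
v = v₀ + at → t = (0 − 31.5) / -10 = 3.15 s
v² = v₀² + 2aΔx → Δx = (0² − 31.5²)/(2·-10) = 49.6 m
Maximum height = 55.1 + 49.6 = 105 m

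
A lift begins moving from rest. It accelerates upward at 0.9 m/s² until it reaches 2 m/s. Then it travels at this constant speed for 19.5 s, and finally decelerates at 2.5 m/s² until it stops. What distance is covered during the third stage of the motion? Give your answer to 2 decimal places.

0.80 m

Phase 1 (accelerating): v₀ = 0 m/s, a = 0.9 m/s².
v = v₀ + at → t = (2 − 0) / 0.9 = 2.22 s
v² = v₀² + 2aΔx → Δx = (2² − 0²)/(2·0.9) = 2.22 m

Phase 2 (constant speed): v₀ = 2.00 m/s, a = 0 m/s².
v = v₀ + at = 2.00 + (0)(19.5) = 2.00 m/s
Δx = v₀t + ½at² = 2.00·19.5 + 0.5·0·19.5² = 39.0 m

Phase 3 (decelerating): v₀ = 2.00 m/s, a = -2.5 m/s².
v = v₀ + at → t = (0 − 2.00) / -2.5 = 0.800 s
v² = v₀² + 2aΔx → Δx = (0² − 2.00²)/(2·-2.5) = 0.800 m
Distance in phase 3 = 0.800 m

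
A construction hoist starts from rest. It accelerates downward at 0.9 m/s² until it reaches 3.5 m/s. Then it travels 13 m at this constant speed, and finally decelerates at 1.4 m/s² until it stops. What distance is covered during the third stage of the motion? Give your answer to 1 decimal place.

4.4 m

Phase 1 (accelerating): v₀ = 0 m/s, a = 0.9 m/s².
v = v₀ + at → t = (3.5 − 0) / 0.9 = 3.89 s
v² = v₀² + 2aΔx → Δx = (3.5² − 0²)/(2·0.9) = 6.81 m

Phase 2 (constant speed): v₀ = 3.50 m/s, a = 0 m/s².
Constant speed: t = d/v = 13/3.50 = 3.71 s

Phase 3 (decelerating): v₀ = 3.50 m/s, a = -1.4 m/s².
v = v₀ + at → t = (0 − 3.50) / -1.4 = 2.50 s
v² = v₀² + 2aΔx → Δx = (0² − 3.50²)/(2·-1.4) = 4.38 m
Distance in phase 3 = 4.38 m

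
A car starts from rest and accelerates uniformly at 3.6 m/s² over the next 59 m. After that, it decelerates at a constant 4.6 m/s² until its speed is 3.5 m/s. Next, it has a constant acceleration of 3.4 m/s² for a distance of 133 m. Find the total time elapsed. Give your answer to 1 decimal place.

Phase 1 (accelerating): v₀ = 0 m/s, a = 3.6 m/s².
v² = v₀² + 2aΔx = 0² + 2·3.6·59 = 425 → v = 20.6 m/s
t = (v − v₀)/a = (20.6 − 0)/3.6 = 5.73 s

Phase 2 (decelerating): v₀ = 20.6 m/s, a = -4.6 m/s².
v = v₀ + at → t = (3.5 − 20.6) / -4.6 = 3.72 s
v² = v₀² + 2aΔx → Δx = (3.5² − 20.6²)/(2·-4.6) = 44.8 m

Phase 3 (accelerating): v₀ = 3.50 m/s, a = 3.4 m/s².
v² = v₀² + 2aΔx = 3.50² + 2·3.4·133 = 917 → v = 30.3 m/s
t = (v − v₀)/a = (30.3 − 3.50)/3.4 = 7.88 s
Total time = 5.73 + 3.72 + 7.88 = 17.3 s

17.3 s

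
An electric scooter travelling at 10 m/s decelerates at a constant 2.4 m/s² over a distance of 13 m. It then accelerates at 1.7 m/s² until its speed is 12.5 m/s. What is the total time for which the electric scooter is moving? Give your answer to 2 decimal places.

Phase 1 (decelerating): v₀ = 10.0 m/s, a = -2.4 m/s².
v² = v₀² + 2aΔx = 10.0² + 2·-2.4·13 = 37.6 → v = 6.13 m/s
t = (v − v₀)/a = (6.13 − 10.0)/-2.4 = 1.61 s

Phase 2 (accelerating): v₀ = 6.13 m/s, a = 1.7 m/s².
v = v₀ + at → t = (12.5 − 6.13) / 1.7 = 3.75 s
v² = v₀² + 2aΔx → Δx = (12.5² − 6.13²)/(2·1.7) = 34.9 m
Total time = 1.61 + 3.75 = 5.36 s

5.36 s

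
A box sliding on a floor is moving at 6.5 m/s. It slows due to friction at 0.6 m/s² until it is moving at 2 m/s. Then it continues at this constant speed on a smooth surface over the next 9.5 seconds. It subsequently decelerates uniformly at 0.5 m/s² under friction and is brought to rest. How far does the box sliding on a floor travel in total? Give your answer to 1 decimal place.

54.9 m

Phase 1 (decelerating): v₀ = 6.50 m/s, a = -0.6 m/s².
v = v₀ + at → t = (2 − 6.50) / -0.6 = 7.50 s
v² = v₀² + 2aΔx → Δx = (2² − 6.50²)/(2·-0.6) = 31.9 m

Phase 2 (constant speed): v₀ = 2.00 m/s, a = 0 m/s².
v = v₀ + at = 2.00 + (0)(9.5) = 2.00 m/s
Δx = v₀t + ½at² = 2.00·9.5 + 0.5·0·9.5² = 19.0 m

Phase 3 (decelerating): v₀ = 2.00 m/s, a = -0.5 m/s².
v = v₀ + at → t = (0 − 2.00) / -0.5 = 4.00 s
v² = v₀² + 2aΔx → Δx = (0² − 2.00²)/(2·-0.5) = 4.00 m
Total distance = 31.9 + 19.0 + 4.00 = 54.9 m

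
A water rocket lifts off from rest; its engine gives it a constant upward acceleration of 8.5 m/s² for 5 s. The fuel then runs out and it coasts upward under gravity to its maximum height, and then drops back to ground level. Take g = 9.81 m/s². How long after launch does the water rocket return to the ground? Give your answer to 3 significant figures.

Phase 1 (powered ascent): v₀ = 0 m/s, a = 8.5 m/s².
v = v₀ + at = 0 + (8.5)(5) = 42.5 m/s
Δx = v₀t + ½at² = 0·5 + 0.5·8.5·5² = 106 m

Phase 2 (coasting upward): v₀ = 42.5 m/s, a = -9.81 m/s².
v = v₀ + at → t = (0 − 42.5) / -9.81 = 4.33 s
v² = v₀² + 2aΔx → Δx = (0² − 42.5²)/(2·-9.81) = 92.1 m

Phase 3 (free fall): v₀ = 0 m/s, a = -9.81 m/s².
Falls 198 m from rest: t = √(2·198/9.81) = 6.36 s; v = g·t = 62.4 m/s.
Total time = 5.00 + 4.33 + 6.36 = 15.7 s

15.7 s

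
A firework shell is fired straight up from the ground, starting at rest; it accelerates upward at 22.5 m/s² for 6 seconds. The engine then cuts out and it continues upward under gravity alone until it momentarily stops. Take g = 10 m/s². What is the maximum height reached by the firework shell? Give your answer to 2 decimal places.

1316.25 m

Phase 1 (powered ascent): v₀ = 0 m/s, a = 22.5 m/s².
v = v₀ + at = 0 + (22.5)(6) = 135 m/s
Δx = v₀t + ½at² = 0·6 + 0.5·22.5·6² = 405 m

Phase 2 (coasting upward): v₀ = 135 m/s, a = -10 m/s².
v = v₀ + at → t = (0 − 135) / -10 = 13.5 s
v² = v₀² + 2aΔx → Δx = (0² − 135²)/(2·-10) = 911 m
Maximum height = 405 + 911 = 1320 m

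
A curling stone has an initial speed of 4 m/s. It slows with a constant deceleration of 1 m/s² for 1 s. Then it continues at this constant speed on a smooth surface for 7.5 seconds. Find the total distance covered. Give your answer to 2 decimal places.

Phase 1 (decelerating): v₀ = 4.00 m/s, a = -1 m/s².
v = v₀ + at = 4.00 + (-1)(1) = 3.00 m/s
Δx = v₀t + ½at² = 4.00·1 + 0.5·-1·1² = 3.50 m

Phase 2 (constant speed): v₀ = 3.00 m/s, a = 0 m/s².
v = v₀ + at = 3.00 + (0)(7.5) = 3.00 m/s
Δx = v₀t + ½at² = 3.00·7.5 + 0.5·0·7.5² = 22.5 m
Total distance = 3.50 + 22.5 = 26.0 m

26.00 m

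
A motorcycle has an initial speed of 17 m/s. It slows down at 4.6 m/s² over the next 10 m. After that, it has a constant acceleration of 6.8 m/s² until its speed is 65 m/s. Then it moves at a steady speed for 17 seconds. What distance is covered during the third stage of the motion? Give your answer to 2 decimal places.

Phase 1 (decelerating): v₀ = 17.0 m/s, a = -4.6 m/s².
v² = v₀² + 2aΔx = 17.0² + 2·-4.6·10 = 197 → v = 14.0 m/s
t = (v − v₀)/a = (14.0 − 17.0)/-4.6 = 0.644 s

Phase 2 (accelerating): v₀ = 14.0 m/s, a = 6.8 m/s².
v = v₀ + at → t = (65 − 14.0) / 6.8 = 7.49 s
v² = v₀² + 2aΔx → Δx = (65² − 14.0²)/(2·6.8) = 296 m

Phase 3 (constant speed): v₀ = 65.0 m/s, a = 0 m/s².
v = v₀ + at = 65.0 + (0)(17) = 65.0 m/s
Δx = v₀t + ½at² = 65.0·17 + 0.5·0·17² = 1100 m
Distance in phase 3 = 1100 m

1105.00 m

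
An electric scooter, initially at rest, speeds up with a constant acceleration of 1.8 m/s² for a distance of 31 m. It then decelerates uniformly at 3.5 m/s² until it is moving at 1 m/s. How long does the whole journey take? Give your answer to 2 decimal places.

8.60 s

Phase 1 (accelerating): v₀ = 0 m/s, a = 1.8 m/s².
v² = v₀² + 2aΔx = 0² + 2·1.8·31 = 112 → v = 10.6 m/s
t = (v − v₀)/a = (10.6 − 0)/1.8 = 5.87 s

Phase 2 (decelerating): v₀ = 10.6 m/s, a = -3.5 m/s².
v = v₀ + at → t = (1 − 10.6) / -3.5 = 2.73 s
v² = v₀² + 2aΔx → Δx = (1² − 10.6²)/(2·-3.5) = 15.8 m
Total time = 5.87 + 2.73 = 8.60 s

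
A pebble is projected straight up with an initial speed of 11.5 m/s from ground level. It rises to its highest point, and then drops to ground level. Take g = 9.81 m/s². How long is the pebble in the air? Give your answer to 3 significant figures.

Phase 1 (rising): v₀ = 11.5 m/s, a = -9.81 m/s².
v = v₀ + at → t = (0 − 11.5) / -9.81 = 1.17 s
v² = v₀² + 2aΔx → Δx = (0² − 11.5²)/(2·-9.81) = 6.74 m

Phase 2 (falling): v₀ = 0 m/s, a = -9.81 m/s².
Falls 6.74 m from rest: t = √(2·6.74/9.81) = 1.17 s; v = g·t = 11.5 m/s.
Total time = 1.17 + 1.17 = 2.34 s

2.34 s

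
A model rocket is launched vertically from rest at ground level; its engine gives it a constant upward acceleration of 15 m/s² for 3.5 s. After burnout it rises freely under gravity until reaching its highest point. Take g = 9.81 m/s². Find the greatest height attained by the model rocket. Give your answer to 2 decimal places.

Phase 1 (powered ascent): v₀ = 0 m/s, a = 15 m/s².
v = v₀ + at = 0 + (15)(3.5) = 52.5 m/s
Δx = v₀t + ½at² = 0·3.5 + 0.5·15·3.5² = 91.9 m

Phase 2 (coasting upward): v₀ = 52.5 m/s, a = -9.81 m/s².
v = v₀ + at → t = (0 − 52.5) / -9.81 = 5.35 s
v² = v₀² + 2aΔx → Δx = (0² − 52.5²)/(2·-9.81) = 140 m
Maximum height = 91.9 + 140 = 232 m

232.36 m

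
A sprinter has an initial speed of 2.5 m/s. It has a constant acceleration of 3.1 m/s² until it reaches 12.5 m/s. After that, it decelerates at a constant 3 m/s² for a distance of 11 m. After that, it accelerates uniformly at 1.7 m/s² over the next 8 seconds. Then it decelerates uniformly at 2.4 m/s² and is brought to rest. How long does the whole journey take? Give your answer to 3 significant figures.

Phase 1 (accelerating): v₀ = 2.50 m/s, a = 3.1 m/s².
v = v₀ + at → t = (12.5 − 2.50) / 3.1 = 3.23 s
v² = v₀² + 2aΔx → Δx = (12.5² − 2.50²)/(2·3.1) = 24.2 m

Phase 2 (decelerating): v₀ = 12.5 m/s, a = -3 m/s².
v² = v₀² + 2aΔx = 12.5² + 2·-3·11 = 90.2 → v = 9.50 m/s
t = (v − v₀)/a = (9.50 − 12.5)/-3 = 1.00 s

Phase 3 (accelerating): v₀ = 9.50 m/s, a = 1.7 m/s².
v = v₀ + at = 9.50 + (1.7)(8) = 23.1 m/s
Δx = v₀t + ½at² = 9.50·8 + 0.5·1.7·8² = 130 m

Phase 4 (decelerating): v₀ = 23.1 m/s, a = -2.4 m/s².
v = v₀ + at → t = (0 − 23.1) / -2.4 = 9.63 s
v² = v₀² + 2aΔx → Δx = (0² − 23.1²)/(2·-2.4) = 111 m
Total time = 3.23 + 1.00 + 8.00 + 9.63 = 21.9 s

21.9 s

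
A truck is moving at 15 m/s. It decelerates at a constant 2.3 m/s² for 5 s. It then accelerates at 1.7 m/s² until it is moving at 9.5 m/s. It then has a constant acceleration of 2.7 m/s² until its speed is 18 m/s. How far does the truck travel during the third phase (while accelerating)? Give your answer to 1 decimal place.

43.3 m

Phase 1 (decelerating): v₀ = 15.0 m/s, a = -2.3 m/s².
v = v₀ + at = 15.0 + (-2.3)(5) = 3.50 m/s
Δx = v₀t + ½at² = 15.0·5 + 0.5·-2.3·5² = 46.2 m

Phase 2 (accelerating): v₀ = 3.50 m/s, a = 1.7 m/s².
v = v₀ + at → t = (9.5 − 3.50) / 1.7 = 3.53 s
v² = v₀² + 2aΔx → Δx = (9.5² − 3.50²)/(2·1.7) = 22.9 m

Phase 3 (accelerating): v₀ = 9.50 m/s, a = 2.7 m/s².
v = v₀ + at → t = (18 − 9.50) / 2.7 = 3.15 s
v² = v₀² + 2aΔx → Δx = (18² − 9.50²)/(2·2.7) = 43.3 m
Distance in phase 3 = 43.3 m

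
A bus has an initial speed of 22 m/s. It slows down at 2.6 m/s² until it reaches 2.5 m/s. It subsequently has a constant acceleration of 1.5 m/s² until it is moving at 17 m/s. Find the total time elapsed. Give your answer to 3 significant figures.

Phase 1 (decelerating): v₀ = 22.0 m/s, a = -2.6 m/s².
v = v₀ + at → t = (2.5 − 22.0) / -2.6 = 7.50 s
v² = v₀² + 2aΔx → Δx = (2.5² − 22.0²)/(2·-2.6) = 91.9 m

Phase 2 (accelerating): v₀ = 2.50 m/s, a = 1.5 m/s².
v = v₀ + at → t = (17 − 2.50) / 1.5 = 9.67 s
v² = v₀² + 2aΔx → Δx = (17² − 2.50²)/(2·1.5) = 94.2 m
Total time = 7.50 + 9.67 = 17.2 s

17.2 s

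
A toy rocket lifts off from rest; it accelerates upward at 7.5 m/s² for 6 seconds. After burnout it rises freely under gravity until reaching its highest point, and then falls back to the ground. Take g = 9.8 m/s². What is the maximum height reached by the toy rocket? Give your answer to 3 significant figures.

238 m

Phase 1 (powered ascent): v₀ = 0 m/s, a = 7.5 m/s².
v = v₀ + at = 0 + (7.5)(6) = 45.0 m/s
Δx = v₀t + ½at² = 0·6 + 0.5·7.5·6² = 135 m

Phase 2 (coasting upward): v₀ = 45.0 m/s, a = -9.8 m/s².
v = v₀ + at → t = (0 − 45.0) / -9.8 = 4.59 s
v² = v₀² + 2aΔx → Δx = (0² − 45.0²)/(2·-9.8) = 103 m
Maximum height = 135 + 103 = 238 m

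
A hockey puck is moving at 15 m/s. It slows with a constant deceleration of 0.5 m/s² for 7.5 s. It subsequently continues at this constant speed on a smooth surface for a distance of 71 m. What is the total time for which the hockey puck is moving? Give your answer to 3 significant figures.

13.8 s

Phase 1 (decelerating): v₀ = 15.0 m/s, a = -0.5 m/s².
v = v₀ + at = 15.0 + (-0.5)(7.5) = 11.2 m/s
Δx = v₀t + ½at² = 15.0·7.5 + 0.5·-0.5·7.5² = 98.4 m

Phase 2 (constant speed): v₀ = 11.2 m/s, a = 0 m/s².
Constant speed: t = d/v = 71/11.2 = 6.31 s
Total time = 7.50 + 6.31 = 13.8 s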